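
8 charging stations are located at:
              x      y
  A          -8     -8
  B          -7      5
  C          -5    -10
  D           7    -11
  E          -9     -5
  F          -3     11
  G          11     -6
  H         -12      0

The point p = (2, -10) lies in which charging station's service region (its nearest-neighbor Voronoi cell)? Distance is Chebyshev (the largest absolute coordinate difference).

d(p,A) = max(10, 2) = 10
d(p,B) = max(9, 15) = 15
d(p,C) = max(7, 0) = 7
d(p,D) = max(5, 1) = 5
d(p,E) = max(11, 5) = 11
d(p,F) = max(5, 21) = 21
d(p,G) = max(9, 4) = 9
d(p,H) = max(14, 10) = 14
The smallest is to D, so p lies in the Voronoi region of D.

D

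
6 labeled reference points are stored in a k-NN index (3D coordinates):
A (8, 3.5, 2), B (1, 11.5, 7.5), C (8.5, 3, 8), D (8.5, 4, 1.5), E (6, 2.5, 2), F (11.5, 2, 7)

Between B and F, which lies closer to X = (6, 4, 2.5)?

Compare squared distances:
|XB|² = (6−1)² + (4−11.5)² + (2.5−7.5)² = 25 + 56.25 + 25 = 106.25
|XF|² = (6−11.5)² + (4−2)² + (2.5−7)² = 30.25 + 4 + 20.25 = 54.5
106.25 > 54.5, so F is closer.

F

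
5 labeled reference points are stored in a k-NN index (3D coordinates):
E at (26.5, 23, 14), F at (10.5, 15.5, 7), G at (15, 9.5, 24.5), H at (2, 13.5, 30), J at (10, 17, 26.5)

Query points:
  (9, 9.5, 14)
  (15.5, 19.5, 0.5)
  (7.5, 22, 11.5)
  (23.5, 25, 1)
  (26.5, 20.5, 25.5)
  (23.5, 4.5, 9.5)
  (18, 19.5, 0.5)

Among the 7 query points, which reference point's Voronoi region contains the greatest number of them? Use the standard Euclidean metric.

F

(9, 9.5, 14) — d² to each: E:488.5, F:87.25, G:146.25, H:321, J:213.5 → nearest is F
(15.5, 19.5, 0.5) — d² to each: E:315.5, F:83.25, G:676.25, H:1088.5, J:712.5 → nearest is F
(7.5, 22, 11.5) — d² to each: E:368.25, F:71.5, G:381.5, H:444.75, J:256.25 → nearest is F
(23.5, 25, 1) — d² to each: E:182, F:295.25, G:864.75, H:1435.5, J:896.5 → nearest is E
(26.5, 20.5, 25.5) — d² to each: E:138.5, F:623.25, G:254.25, H:669.5, J:285.5 → nearest is E
(23.5, 4.5, 9.5) — d² to each: E:371.5, F:296.25, G:322.25, H:963.5, J:627.5 → nearest is F
(18, 19.5, 0.5) — d² to each: E:266.75, F:114.5, G:685, H:1162.25, J:746.25 → nearest is F
Tally — E:2, F:5. F captures the most (5).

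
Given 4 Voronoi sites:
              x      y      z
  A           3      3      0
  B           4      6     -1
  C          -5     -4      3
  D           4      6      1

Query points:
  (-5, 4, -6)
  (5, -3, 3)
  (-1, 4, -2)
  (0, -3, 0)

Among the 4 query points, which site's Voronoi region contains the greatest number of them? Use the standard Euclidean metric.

(-5, 4, -6) — d² to each: A:101, B:110, C:145, D:134 → nearest is A
(5, -3, 3) — d² to each: A:49, B:98, C:101, D:86 → nearest is A
(-1, 4, -2) — d² to each: A:21, B:30, C:105, D:38 → nearest is A
(0, -3, 0) — d² to each: A:45, B:98, C:35, D:98 → nearest is C
Tally — A:3, C:1. A captures the most (3).

A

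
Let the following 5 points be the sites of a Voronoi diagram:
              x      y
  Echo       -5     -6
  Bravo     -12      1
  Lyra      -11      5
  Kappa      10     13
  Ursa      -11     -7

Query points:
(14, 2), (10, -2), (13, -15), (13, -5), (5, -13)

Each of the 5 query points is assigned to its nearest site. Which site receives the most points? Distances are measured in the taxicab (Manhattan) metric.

(14, 2) — d to each: Echo:27, Bravo:27, Lyra:28, Kappa:15, Ursa:34 → nearest is Kappa
(10, -2) — d to each: Echo:19, Bravo:25, Lyra:28, Kappa:15, Ursa:26 → nearest is Kappa
(13, -15) — d to each: Echo:27, Bravo:41, Lyra:44, Kappa:31, Ursa:32 → nearest is Echo
(13, -5) — d to each: Echo:19, Bravo:31, Lyra:34, Kappa:21, Ursa:26 → nearest is Echo
(5, -13) — d to each: Echo:17, Bravo:31, Lyra:34, Kappa:31, Ursa:22 → nearest is Echo
Tally — Echo:3, Kappa:2. Echo captures the most (3).

Echo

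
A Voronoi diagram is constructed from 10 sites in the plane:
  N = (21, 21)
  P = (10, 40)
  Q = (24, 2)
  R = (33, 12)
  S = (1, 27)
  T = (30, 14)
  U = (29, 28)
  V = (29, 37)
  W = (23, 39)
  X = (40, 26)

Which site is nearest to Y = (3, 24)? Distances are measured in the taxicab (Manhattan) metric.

d(Y,N) = 18 + 3 = 21
d(Y,P) = 7 + 16 = 23
d(Y,Q) = 21 + 22 = 43
d(Y,R) = 30 + 12 = 42
d(Y,S) = 2 + 3 = 5
d(Y,T) = 27 + 10 = 37
d(Y,U) = 26 + 4 = 30
d(Y,V) = 26 + 13 = 39
d(Y,W) = 20 + 15 = 35
d(Y,X) = 37 + 2 = 39
S is nearest.

S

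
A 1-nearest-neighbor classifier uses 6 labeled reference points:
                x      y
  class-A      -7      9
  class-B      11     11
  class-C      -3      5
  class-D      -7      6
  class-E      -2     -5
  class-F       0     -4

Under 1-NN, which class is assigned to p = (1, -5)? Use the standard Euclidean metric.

Squared Euclidean distances:
d²(p, class-A) = (1−(-7))² + (-5−9)² = 64 + 196 = 260
d²(p, class-B) = (1−11)² + (-5−11)² = 100 + 256 = 356
d²(p, class-C) = (1−(-3))² + (-5−5)² = 16 + 100 = 116
d²(p, class-D) = (1−(-7))² + (-5−6)² = 64 + 121 = 185
d²(p, class-E) = (1−(-2))² + (-5−(-5))² = 9 + 0 = 9
d²(p, class-F) = (1−0)² + (-5−(-4))² = 1 + 1 = 2
The smallest is to class-F, so p lies in the Voronoi region of class-F.

class-F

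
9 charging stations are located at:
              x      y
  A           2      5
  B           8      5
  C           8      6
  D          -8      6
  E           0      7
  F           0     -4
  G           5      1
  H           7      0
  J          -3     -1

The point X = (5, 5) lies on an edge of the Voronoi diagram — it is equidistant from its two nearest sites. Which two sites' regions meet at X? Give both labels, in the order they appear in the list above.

A and B

Squared distances from X to each site:
|XA|² = 9 + 0 = 9
|XB|² = 9 + 0 = 9
|XC|² = 9 + 1 = 10
|XD|² = 169 + 1 = 170
|XE|² = 25 + 4 = 29
|XF|² = 25 + 81 = 106
|XG|² = 0 + 16 = 16
|XH|² = 4 + 25 = 29
|XJ|² = 64 + 36 = 100
X is equidistant from A and B (both at squared distance 9), and every other site is strictly farther — so X lies on the A–B Voronoi edge.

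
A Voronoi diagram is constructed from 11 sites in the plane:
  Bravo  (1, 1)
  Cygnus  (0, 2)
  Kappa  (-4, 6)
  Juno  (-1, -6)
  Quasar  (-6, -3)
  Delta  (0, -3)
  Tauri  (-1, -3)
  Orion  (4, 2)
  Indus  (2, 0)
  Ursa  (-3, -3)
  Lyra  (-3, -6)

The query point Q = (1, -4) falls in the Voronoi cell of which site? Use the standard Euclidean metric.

Compare squared distances (the ordering matches that of the actual distances):
d²(Q, Bravo) = (1−1)² + (-4−1)² = 0 + 25 = 25
d²(Q, Cygnus) = (1−0)² + (-4−2)² = 1 + 36 = 37
d²(Q, Kappa) = (1−(-4))² + (-4−6)² = 25 + 100 = 125
d²(Q, Juno) = (1−(-1))² + (-4−(-6))² = 4 + 4 = 8
d²(Q, Quasar) = (1−(-6))² + (-4−(-3))² = 49 + 1 = 50
d²(Q, Delta) = (1−0)² + (-4−(-3))² = 1 + 1 = 2
d²(Q, Tauri) = (1−(-1))² + (-4−(-3))² = 4 + 1 = 5
d²(Q, Orion) = (1−4)² + (-4−2)² = 9 + 36 = 45
d²(Q, Indus) = (1−2)² + (-4−0)² = 1 + 16 = 17
d²(Q, Ursa) = (1−(-3))² + (-4−(-3))² = 16 + 1 = 17
d²(Q, Lyra) = (1−(-3))² + (-4−(-6))² = 16 + 4 = 20
The smallest is to Delta, so Q lies in the Voronoi region of Delta.

Delta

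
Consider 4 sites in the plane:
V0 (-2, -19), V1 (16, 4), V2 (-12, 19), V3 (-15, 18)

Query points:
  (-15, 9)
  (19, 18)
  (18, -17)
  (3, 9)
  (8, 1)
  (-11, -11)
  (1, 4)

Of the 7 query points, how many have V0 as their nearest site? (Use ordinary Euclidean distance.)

(-15, 9) — d² to each: V0:953, V1:986, V2:109, V3:81 → nearest is V3
(19, 18) — d² to each: V0:1810, V1:205, V2:962, V3:1156 → nearest is V1
(18, -17) — d² to each: V0:404, V1:445, V2:2196, V3:2314 → nearest is V0
(3, 9) — d² to each: V0:809, V1:194, V2:325, V3:405 → nearest is V1
(8, 1) — d² to each: V0:500, V1:73, V2:724, V3:818 → nearest is V1
(-11, -11) — d² to each: V0:145, V1:954, V2:901, V3:857 → nearest is V0
(1, 4) — d² to each: V0:538, V1:225, V2:394, V3:452 → nearest is V1
2 of the 7 points have V0 as nearest.

2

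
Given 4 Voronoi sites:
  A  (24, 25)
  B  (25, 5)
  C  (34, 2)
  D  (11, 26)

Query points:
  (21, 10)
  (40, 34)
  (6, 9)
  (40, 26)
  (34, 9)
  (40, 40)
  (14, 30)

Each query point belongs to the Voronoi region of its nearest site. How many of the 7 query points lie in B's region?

(21, 10) — d² to each: A:234, B:41, C:233, D:356 → nearest is B
(40, 34) — d² to each: A:337, B:1066, C:1060, D:905 → nearest is A
(6, 9) — d² to each: A:580, B:377, C:833, D:314 → nearest is D
(40, 26) — d² to each: A:257, B:666, C:612, D:841 → nearest is A
(34, 9) — d² to each: A:356, B:97, C:49, D:818 → nearest is C
(40, 40) — d² to each: A:481, B:1450, C:1480, D:1037 → nearest is A
(14, 30) — d² to each: A:125, B:746, C:1184, D:25 → nearest is D
1 of the 7 points has B as nearest.

1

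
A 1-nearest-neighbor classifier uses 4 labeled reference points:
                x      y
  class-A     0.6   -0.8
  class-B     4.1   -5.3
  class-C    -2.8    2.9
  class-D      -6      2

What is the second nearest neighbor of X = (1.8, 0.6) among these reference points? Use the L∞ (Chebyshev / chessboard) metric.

d(X, class-A) = max(1.2, 1.4) = 1.4
d(X, class-B) = max(2.3, 5.9) = 5.9
d(X, class-C) = max(4.6, 2.3) = 4.6
d(X, class-D) = max(7.8, 1.4) = 7.8
Sorted ascending: class-A, class-C, class-B, … — the second-nearest is class-C.

class-C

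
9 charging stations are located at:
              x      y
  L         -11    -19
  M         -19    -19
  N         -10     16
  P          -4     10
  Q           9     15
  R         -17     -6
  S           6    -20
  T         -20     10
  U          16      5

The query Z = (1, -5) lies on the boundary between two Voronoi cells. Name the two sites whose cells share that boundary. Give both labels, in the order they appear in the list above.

Squared distances from Z to each site:
|ZL|² = 144 + 196 = 340
|ZM|² = 400 + 196 = 596
|ZN|² = 121 + 441 = 562
|ZP|² = 25 + 225 = 250
|ZQ|² = 64 + 400 = 464
|ZR|² = 324 + 1 = 325
|ZS|² = 25 + 225 = 250
|ZT|² = 441 + 225 = 666
|ZU|² = 225 + 100 = 325
Z is equidistant from P and S (both at squared distance 250), and every other site is strictly farther — so Z lies on the P–S Voronoi edge.

P and S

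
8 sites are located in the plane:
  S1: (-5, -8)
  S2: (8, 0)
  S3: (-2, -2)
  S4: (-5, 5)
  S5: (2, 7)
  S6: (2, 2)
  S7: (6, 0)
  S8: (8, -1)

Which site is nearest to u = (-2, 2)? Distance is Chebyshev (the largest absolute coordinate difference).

S4

d(u,S1) = max(3, 10) = 10
d(u,S2) = max(10, 2) = 10
d(u,S3) = max(0, 4) = 4
d(u,S4) = max(3, 3) = 3
d(u,S5) = max(4, 5) = 5
d(u,S6) = max(4, 0) = 4
d(u,S7) = max(8, 2) = 8
d(u,S8) = max(10, 3) = 10
The smallest is to S4, so u lies in the Voronoi region of S4.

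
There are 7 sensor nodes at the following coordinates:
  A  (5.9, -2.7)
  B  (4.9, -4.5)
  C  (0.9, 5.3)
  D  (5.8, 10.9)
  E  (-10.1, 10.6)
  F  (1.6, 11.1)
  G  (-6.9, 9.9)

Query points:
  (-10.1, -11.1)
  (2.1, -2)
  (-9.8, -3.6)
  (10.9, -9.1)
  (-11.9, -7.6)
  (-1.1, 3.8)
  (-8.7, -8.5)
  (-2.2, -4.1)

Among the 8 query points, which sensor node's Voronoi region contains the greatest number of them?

B

(-10.1, -11.1) — d² to each: A:326.56, B:268.56, C:389.96, D:736.81, E:470.89, F:629.73, G:451.24 → nearest is B
(2.1, -2) — d² to each: A:14.93, B:14.09, C:54.73, D:180.1, E:307.6, F:171.86, G:222.61 → nearest is B
(-9.8, -3.6) — d² to each: A:247.3, B:216.9, C:193.7, D:453.61, E:201.73, F:346.05, G:190.66 → nearest is G
(10.9, -9.1) — d² to each: A:65.96, B:57.16, C:307.36, D:426.01, E:829.09, F:494.53, G:677.84 → nearest is B
(-11.9, -7.6) — d² to each: A:340.85, B:291.85, C:330.25, D:655.54, E:334.48, F:531.94, G:331.25 → nearest is B
(-1.1, 3.8) — d² to each: A:91.25, B:104.89, C:6.25, D:98.02, E:127.24, F:60.58, G:70.85 → nearest is C
(-8.7, -8.5) — d² to each: A:246.8, B:200.96, C:282.6, D:586.61, E:366.77, F:490.25, G:341.8 → nearest is B
(-2.2, -4.1) — d² to each: A:67.57, B:50.57, C:97.97, D:289, E:278.5, F:245.48, G:218.09 → nearest is B
Tally — B:6, C:1, G:1. B captures the most (6).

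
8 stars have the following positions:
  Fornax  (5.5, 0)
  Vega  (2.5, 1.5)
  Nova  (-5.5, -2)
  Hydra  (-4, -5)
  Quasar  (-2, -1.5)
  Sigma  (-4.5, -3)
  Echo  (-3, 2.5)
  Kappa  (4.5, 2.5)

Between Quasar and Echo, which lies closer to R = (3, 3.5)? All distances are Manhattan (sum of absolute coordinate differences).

Echo

d(R, Quasar) = |3−(-2)| + |3.5−(-1.5)| = 5 + 5 = 10
d(R, Echo) = |3−(-3)| + |3.5−2.5| = 6 + 1 = 7
10 > 7, so Echo is closer.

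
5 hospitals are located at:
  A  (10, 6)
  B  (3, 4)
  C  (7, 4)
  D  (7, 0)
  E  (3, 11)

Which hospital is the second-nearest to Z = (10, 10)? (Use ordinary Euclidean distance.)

C

Since √ is increasing, it suffices to compare squared distances:
|ZA|² = (10−10)² + (10−6)² = 0 + 16 = 16
|ZB|² = (10−3)² + (10−4)² = 49 + 36 = 85
|ZC|² = (10−7)² + (10−4)² = 9 + 36 = 45
|ZD|² = (10−7)² + (10−0)² = 9 + 100 = 109
|ZE|² = (10−3)² + (10−11)² = 49 + 1 = 50
Sorted ascending: A, C, E, … — the second-nearest is C.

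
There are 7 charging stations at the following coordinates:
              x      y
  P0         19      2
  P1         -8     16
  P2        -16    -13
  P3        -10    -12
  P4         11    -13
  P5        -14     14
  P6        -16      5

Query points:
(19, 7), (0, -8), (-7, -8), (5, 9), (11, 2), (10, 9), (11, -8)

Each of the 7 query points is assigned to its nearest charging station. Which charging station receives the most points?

P0

(19, 7) — d² to each: P0:25, P1:810, P2:1625, P3:1202, P4:464, P5:1138, P6:1229 → nearest is P0
(0, -8) — d² to each: P0:461, P1:640, P2:281, P3:116, P4:146, P5:680, P6:425 → nearest is P3
(-7, -8) — d² to each: P0:776, P1:577, P2:106, P3:25, P4:349, P5:533, P6:250 → nearest is P3
(5, 9) — d² to each: P0:245, P1:218, P2:925, P3:666, P4:520, P5:386, P6:457 → nearest is P1
(11, 2) — d² to each: P0:64, P1:557, P2:954, P3:637, P4:225, P5:769, P6:738 → nearest is P0
(10, 9) — d² to each: P0:130, P1:373, P2:1160, P3:841, P4:485, P5:601, P6:692 → nearest is P0
(11, -8) — d² to each: P0:164, P1:937, P2:754, P3:457, P4:25, P5:1109, P6:898 → nearest is P4
Tally — P0:3, P1:1, P3:2, P4:1. P0 captures the most (3).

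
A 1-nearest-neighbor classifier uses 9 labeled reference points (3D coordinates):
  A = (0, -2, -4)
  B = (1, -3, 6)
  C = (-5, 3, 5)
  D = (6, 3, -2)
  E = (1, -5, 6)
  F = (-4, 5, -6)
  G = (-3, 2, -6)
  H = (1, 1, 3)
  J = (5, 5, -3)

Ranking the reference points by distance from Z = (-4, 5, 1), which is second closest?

Squared Euclidean distances:
|ZA|² = 16 + 49 + 25 = 90
|ZB|² = 25 + 64 + 25 = 114
|ZC|² = 1 + 4 + 16 = 21
|ZD|² = 100 + 4 + 9 = 113
|ZE|² = 25 + 100 + 25 = 150
|ZF|² = 0 + 0 + 49 = 49
|ZG|² = 1 + 9 + 49 = 59
|ZH|² = 25 + 16 + 4 = 45
|ZJ|² = 81 + 0 + 16 = 97
Sorted ascending: C, H, F, … — the second-nearest is H.

H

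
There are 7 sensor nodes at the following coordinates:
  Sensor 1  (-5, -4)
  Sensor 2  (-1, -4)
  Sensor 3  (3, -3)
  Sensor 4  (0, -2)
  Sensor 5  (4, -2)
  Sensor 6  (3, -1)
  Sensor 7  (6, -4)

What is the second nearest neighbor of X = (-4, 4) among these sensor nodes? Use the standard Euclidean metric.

Squared Euclidean distances:
d²(X, Sensor 1) = (-4−(-5))² + (4−(-4))² = 1 + 64 = 65
d²(X, Sensor 2) = (-4−(-1))² + (4−(-4))² = 9 + 64 = 73
d²(X, Sensor 3) = (-4−3)² + (4−(-3))² = 49 + 49 = 98
d²(X, Sensor 4) = (-4−0)² + (4−(-2))² = 16 + 36 = 52
d²(X, Sensor 5) = (-4−4)² + (4−(-2))² = 64 + 36 = 100
d²(X, Sensor 6) = (-4−3)² + (4−(-1))² = 49 + 25 = 74
d²(X, Sensor 7) = (-4−6)² + (4−(-4))² = 100 + 64 = 164
Sorted ascending: Sensor 4, Sensor 1, Sensor 2, … — the second-nearest is Sensor 1.

Sensor 1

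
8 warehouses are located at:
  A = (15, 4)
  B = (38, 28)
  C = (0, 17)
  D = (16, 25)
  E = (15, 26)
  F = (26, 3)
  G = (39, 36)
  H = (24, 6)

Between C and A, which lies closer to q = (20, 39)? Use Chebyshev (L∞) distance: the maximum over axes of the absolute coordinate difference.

d(q,C) = max(20, 22) = 22
d(q,A) = max(5, 35) = 35
22 < 35, so C is closer.

C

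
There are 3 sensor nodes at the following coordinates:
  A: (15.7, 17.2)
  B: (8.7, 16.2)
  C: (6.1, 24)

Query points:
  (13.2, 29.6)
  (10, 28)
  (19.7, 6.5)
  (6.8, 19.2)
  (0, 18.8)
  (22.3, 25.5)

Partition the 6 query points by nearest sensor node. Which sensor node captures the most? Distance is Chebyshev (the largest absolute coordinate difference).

(13.2, 29.6) — d to each: A:12.4, B:13.4, C:7.1 → nearest is C
(10, 28) — d to each: A:10.8, B:11.8, C:4 → nearest is C
(19.7, 6.5) — d to each: A:10.7, B:11, C:17.5 → nearest is A
(6.8, 19.2) — d to each: A:8.9, B:3, C:4.8 → nearest is B
(0, 18.8) — d to each: A:15.7, B:8.7, C:6.1 → nearest is C
(22.3, 25.5) — d to each: A:8.3, B:13.6, C:16.2 → nearest is A
Tally — A:2, B:1, C:3. C captures the most (3).

C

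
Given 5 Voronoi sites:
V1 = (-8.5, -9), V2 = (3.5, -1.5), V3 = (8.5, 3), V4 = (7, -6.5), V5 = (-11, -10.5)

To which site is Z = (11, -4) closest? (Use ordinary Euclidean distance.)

V4

Since √ is increasing, it suffices to compare squared distances:
|ZV1|² = (11−(-8.5))² + (-4−(-9))² = 380.25 + 25 = 405.25
|ZV2|² = (11−3.5)² + (-4−(-1.5))² = 56.25 + 6.25 = 62.5
|ZV3|² = (11−8.5)² + (-4−3)² = 6.25 + 49 = 55.25
|ZV4|² = (11−7)² + (-4−(-6.5))² = 16 + 6.25 = 22.25
|ZV5|² = (11−(-11))² + (-4−(-10.5))² = 484 + 42.25 = 526.25
V4 is nearest.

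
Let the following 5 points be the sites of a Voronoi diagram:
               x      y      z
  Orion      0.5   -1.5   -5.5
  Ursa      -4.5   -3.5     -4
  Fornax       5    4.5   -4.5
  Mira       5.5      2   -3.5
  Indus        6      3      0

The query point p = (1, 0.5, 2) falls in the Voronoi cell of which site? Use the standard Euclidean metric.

Squared Euclidean distances:
d²(p, Orion) = (1−0.5)² + (0.5−(-1.5))² + (2−(-5.5))² = 0.25 + 4 + 56.25 = 60.5
d²(p, Ursa) = (1−(-4.5))² + (0.5−(-3.5))² + (2−(-4))² = 30.25 + 16 + 36 = 82.25
d²(p, Fornax) = (1−5)² + (0.5−4.5)² + (2−(-4.5))² = 16 + 16 + 42.25 = 74.25
d²(p, Mira) = (1−5.5)² + (0.5−2)² + (2−(-3.5))² = 20.25 + 2.25 + 30.25 = 52.75
d²(p, Indus) = (1−6)² + (0.5−3)² + (2−0)² = 25 + 6.25 + 4 = 35.25
The smallest is to Indus, so p lies in the Voronoi region of Indus.

Indus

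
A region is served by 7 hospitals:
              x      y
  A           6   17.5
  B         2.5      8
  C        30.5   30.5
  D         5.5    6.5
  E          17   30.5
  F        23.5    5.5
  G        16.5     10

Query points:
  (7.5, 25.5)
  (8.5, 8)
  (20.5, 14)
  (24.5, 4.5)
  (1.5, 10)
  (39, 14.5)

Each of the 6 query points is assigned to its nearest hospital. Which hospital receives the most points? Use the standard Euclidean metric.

(7.5, 25.5) — d² to each: A:66.25, B:331.25, C:554, D:365, E:115.25, F:656, G:321.25 → nearest is A
(8.5, 8) — d² to each: A:96.5, B:36, C:990.25, D:11.25, E:578.5, F:231.25, G:68 → nearest is D
(20.5, 14) — d² to each: A:222.5, B:360, C:372.25, D:281.25, E:284.5, F:81.25, G:32 → nearest is G
(24.5, 4.5) — d² to each: A:511.25, B:496.25, C:712, D:365, E:732.25, F:2, G:94.25 → nearest is F
(1.5, 10) — d² to each: A:76.5, B:5, C:1261.25, D:28.25, E:660.5, F:504.25, G:225 → nearest is B
(39, 14.5) — d² to each: A:1098, B:1374.5, C:328.25, D:1186.25, E:740, F:321.25, G:526.5 → nearest is F
Tally — A:1, B:1, D:1, F:2, G:1. F captures the most (2).

F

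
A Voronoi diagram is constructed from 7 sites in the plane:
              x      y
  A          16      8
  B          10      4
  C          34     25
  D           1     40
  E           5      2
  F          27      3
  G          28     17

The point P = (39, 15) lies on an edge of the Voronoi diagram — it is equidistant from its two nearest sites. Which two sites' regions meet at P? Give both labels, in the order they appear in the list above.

Squared distances from P to each site:
|PA|² = (39−16)² + (15−8)² = 529 + 49 = 578
|PB|² = (39−10)² + (15−4)² = 841 + 121 = 962
|PC|² = (39−34)² + (15−25)² = 25 + 100 = 125
|PD|² = (39−1)² + (15−40)² = 1444 + 625 = 2069
|PE|² = (39−5)² + (15−2)² = 1156 + 169 = 1325
|PF|² = (39−27)² + (15−3)² = 144 + 144 = 288
|PG|² = (39−28)² + (15−17)² = 121 + 4 = 125
P is equidistant from C and G (both at squared distance 125), and every other site is strictly farther — so P lies on the C–G Voronoi edge.

C and G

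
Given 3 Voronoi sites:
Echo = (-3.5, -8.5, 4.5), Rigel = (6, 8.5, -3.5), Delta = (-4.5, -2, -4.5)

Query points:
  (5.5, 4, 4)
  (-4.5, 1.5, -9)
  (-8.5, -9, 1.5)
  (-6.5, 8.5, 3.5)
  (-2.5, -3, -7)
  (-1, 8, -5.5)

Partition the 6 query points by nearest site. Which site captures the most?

Delta

(5.5, 4, 4) — d² to each: Echo:237.5, Rigel:76.75, Delta:208.25 → nearest is Rigel
(-4.5, 1.5, -9) — d² to each: Echo:283.25, Rigel:189.5, Delta:32.5 → nearest is Delta
(-8.5, -9, 1.5) — d² to each: Echo:34.25, Rigel:541.5, Delta:101 → nearest is Echo
(-6.5, 8.5, 3.5) — d² to each: Echo:299, Rigel:205.25, Delta:178.25 → nearest is Delta
(-2.5, -3, -7) — d² to each: Echo:163.5, Rigel:216.75, Delta:11.25 → nearest is Delta
(-1, 8, -5.5) — d² to each: Echo:378.5, Rigel:53.25, Delta:113.25 → nearest is Rigel
Tally — Echo:1, Rigel:2, Delta:3. Delta captures the most (3).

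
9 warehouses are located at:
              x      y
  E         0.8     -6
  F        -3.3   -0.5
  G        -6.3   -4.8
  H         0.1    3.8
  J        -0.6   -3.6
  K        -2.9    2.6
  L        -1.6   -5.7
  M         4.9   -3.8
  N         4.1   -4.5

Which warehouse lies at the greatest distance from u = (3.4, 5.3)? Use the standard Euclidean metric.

G

Squared Euclidean distances:
|uE|² = (3.4−0.8)² + (5.3−(-6))² = 6.76 + 127.69 = 134.45
|uF|² = (3.4−(-3.3))² + (5.3−(-0.5))² = 44.89 + 33.64 = 78.53
|uG|² = (3.4−(-6.3))² + (5.3−(-4.8))² = 94.09 + 102.01 = 196.1
|uH|² = (3.4−0.1)² + (5.3−3.8)² = 10.89 + 2.25 = 13.14
|uJ|² = (3.4−(-0.6))² + (5.3−(-3.6))² = 16 + 79.21 = 95.21
|uK|² = (3.4−(-2.9))² + (5.3−2.6)² = 39.69 + 7.29 = 46.98
|uL|² = (3.4−(-1.6))² + (5.3−(-5.7))² = 25 + 121 = 146
|uM|² = (3.4−4.9)² + (5.3−(-3.8))² = 2.25 + 82.81 = 85.06
|uN|² = (3.4−4.1)² + (5.3−(-4.5))² = 0.49 + 96.04 = 96.53
The largest is to G.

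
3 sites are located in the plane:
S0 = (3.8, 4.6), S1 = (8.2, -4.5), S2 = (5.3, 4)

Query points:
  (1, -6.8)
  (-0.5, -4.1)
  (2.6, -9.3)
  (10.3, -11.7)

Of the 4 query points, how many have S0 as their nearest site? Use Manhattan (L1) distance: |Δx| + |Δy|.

(1, -6.8) — d to each: S0:14.2, S1:9.5, S2:15.1 → nearest is S1
(-0.5, -4.1) — d to each: S0:13, S1:9.1, S2:13.9 → nearest is S1
(2.6, -9.3) — d to each: S0:15.1, S1:10.4, S2:16 → nearest is S1
(10.3, -11.7) — d to each: S0:22.8, S1:9.3, S2:20.7 → nearest is S1
0 of the 4 points have S0 as nearest.

0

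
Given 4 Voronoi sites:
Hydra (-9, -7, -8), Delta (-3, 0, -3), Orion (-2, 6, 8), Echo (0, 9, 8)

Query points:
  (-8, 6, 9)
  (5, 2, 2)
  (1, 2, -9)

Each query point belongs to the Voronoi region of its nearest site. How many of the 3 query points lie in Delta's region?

2

(-8, 6, 9) — d² to each: Hydra:459, Delta:205, Orion:37, Echo:74 → nearest is Orion
(5, 2, 2) — d² to each: Hydra:377, Delta:93, Orion:101, Echo:110 → nearest is Delta
(1, 2, -9) — d² to each: Hydra:182, Delta:56, Orion:314, Echo:339 → nearest is Delta
2 of the 3 points have Delta as nearest.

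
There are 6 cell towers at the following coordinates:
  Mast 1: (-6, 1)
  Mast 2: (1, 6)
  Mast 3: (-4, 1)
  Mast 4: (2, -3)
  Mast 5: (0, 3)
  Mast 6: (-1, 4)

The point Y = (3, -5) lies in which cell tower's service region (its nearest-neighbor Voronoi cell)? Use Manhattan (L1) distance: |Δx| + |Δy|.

d(Y, Mast 1) = |3−(-6)| + |-5−1| = 9 + 6 = 15
d(Y, Mast 2) = |3−1| + |-5−6| = 2 + 11 = 13
d(Y, Mast 3) = |3−(-4)| + |-5−1| = 7 + 6 = 13
d(Y, Mast 4) = |3−2| + |-5−(-3)| = 1 + 2 = 3
d(Y, Mast 5) = |3−0| + |-5−3| = 3 + 8 = 11
d(Y, Mast 6) = |3−(-1)| + |-5−4| = 4 + 9 = 13
The smallest is to Mast 4, so Y lies in the Voronoi region of Mast 4.

Mast 4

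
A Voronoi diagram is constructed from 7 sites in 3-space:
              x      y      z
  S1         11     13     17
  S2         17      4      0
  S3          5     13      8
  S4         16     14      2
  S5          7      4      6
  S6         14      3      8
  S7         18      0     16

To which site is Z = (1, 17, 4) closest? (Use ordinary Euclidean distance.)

Squared Euclidean distances:
|ZS1|² = (1−11)² + (17−13)² + (4−17)² = 100 + 16 + 169 = 285
|ZS2|² = (1−17)² + (17−4)² + (4−0)² = 256 + 169 + 16 = 441
|ZS3|² = (1−5)² + (17−13)² + (4−8)² = 16 + 16 + 16 = 48
|ZS4|² = (1−16)² + (17−14)² + (4−2)² = 225 + 9 + 4 = 238
|ZS5|² = (1−7)² + (17−4)² + (4−6)² = 36 + 169 + 4 = 209
|ZS6|² = (1−14)² + (17−3)² + (4−8)² = 169 + 196 + 16 = 381
|ZS7|² = (1−18)² + (17−0)² + (4−16)² = 289 + 289 + 144 = 722
Minimum is at S3.

S3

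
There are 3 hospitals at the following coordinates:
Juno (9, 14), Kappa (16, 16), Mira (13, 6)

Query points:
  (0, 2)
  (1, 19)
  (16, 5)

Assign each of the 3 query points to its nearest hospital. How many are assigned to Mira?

2

(0, 2) — d² to each: Juno:225, Kappa:452, Mira:185 → nearest is Mira
(1, 19) — d² to each: Juno:89, Kappa:234, Mira:313 → nearest is Juno
(16, 5) — d² to each: Juno:130, Kappa:121, Mira:10 → nearest is Mira
2 of the 3 points have Mira as nearest.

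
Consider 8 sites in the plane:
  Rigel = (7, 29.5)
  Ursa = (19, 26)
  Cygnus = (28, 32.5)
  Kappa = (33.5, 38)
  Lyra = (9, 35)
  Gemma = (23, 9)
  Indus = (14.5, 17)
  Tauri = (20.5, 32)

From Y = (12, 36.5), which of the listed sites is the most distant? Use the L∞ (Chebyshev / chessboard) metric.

d(Y, Rigel) = max(5, 7) = 7
d(Y, Ursa) = max(7, 10.5) = 10.5
d(Y, Cygnus) = max(16, 4) = 16
d(Y, Kappa) = max(21.5, 1.5) = 21.5
d(Y, Lyra) = max(3, 1.5) = 3
d(Y, Gemma) = max(11, 27.5) = 27.5
d(Y, Indus) = max(2.5, 19.5) = 19.5
d(Y, Tauri) = max(8.5, 4.5) = 8.5
The largest is to Gemma.

Gemma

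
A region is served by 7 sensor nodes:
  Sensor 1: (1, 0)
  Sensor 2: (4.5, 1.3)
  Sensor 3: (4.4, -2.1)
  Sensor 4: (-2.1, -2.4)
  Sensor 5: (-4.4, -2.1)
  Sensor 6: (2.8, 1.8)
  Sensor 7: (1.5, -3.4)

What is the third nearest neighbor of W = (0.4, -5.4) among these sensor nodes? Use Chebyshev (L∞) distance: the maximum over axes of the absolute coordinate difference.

d(W, Sensor 1) = max(0.6, 5.4) = 5.4
d(W, Sensor 2) = max(4.1, 6.7) = 6.7
d(W, Sensor 3) = max(4, 3.3) = 4
d(W, Sensor 4) = max(2.5, 3) = 3
d(W, Sensor 5) = max(4.8, 3.3) = 4.8
d(W, Sensor 6) = max(2.4, 7.2) = 7.2
d(W, Sensor 7) = max(1.1, 2) = 2
Sorted ascending: Sensor 7, Sensor 4, Sensor 3, Sensor 5, … — the third-nearest is Sensor 3.

Sensor 3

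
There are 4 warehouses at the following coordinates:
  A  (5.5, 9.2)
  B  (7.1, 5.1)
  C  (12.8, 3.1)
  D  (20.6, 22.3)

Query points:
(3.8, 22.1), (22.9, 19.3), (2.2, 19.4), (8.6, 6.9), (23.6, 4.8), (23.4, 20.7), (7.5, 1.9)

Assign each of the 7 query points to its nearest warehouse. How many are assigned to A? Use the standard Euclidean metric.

2

(3.8, 22.1) — d² to each: A:169.3, B:299.89, C:442, D:282.28 → nearest is A
(22.9, 19.3) — d² to each: A:404.77, B:451.28, C:364.45, D:14.29 → nearest is D
(2.2, 19.4) — d² to each: A:114.93, B:228.5, C:378.05, D:346.97 → nearest is A
(8.6, 6.9) — d² to each: A:14.9, B:5.49, C:32.08, D:381.16 → nearest is B
(23.6, 4.8) — d² to each: A:346.97, B:272.34, C:119.53, D:315.25 → nearest is C
(23.4, 20.7) — d² to each: A:452.66, B:509.05, C:422.12, D:10.4 → nearest is D
(7.5, 1.9) — d² to each: A:57.29, B:10.4, C:29.53, D:587.77 → nearest is B
2 of the 7 points have A as nearest.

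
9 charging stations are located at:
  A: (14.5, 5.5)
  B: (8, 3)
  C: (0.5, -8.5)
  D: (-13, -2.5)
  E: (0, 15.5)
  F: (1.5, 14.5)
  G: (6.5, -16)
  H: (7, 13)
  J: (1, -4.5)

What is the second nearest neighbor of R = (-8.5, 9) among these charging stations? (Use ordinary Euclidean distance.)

Since √ is increasing, it suffices to compare squared distances:
|RA|² = 529 + 12.25 = 541.25
|RB|² = 272.25 + 36 = 308.25
|RC|² = 81 + 306.25 = 387.25
|RD|² = 20.25 + 132.25 = 152.5
|RE|² = 72.25 + 42.25 = 114.5
|RF|² = 100 + 30.25 = 130.25
|RG|² = 225 + 625 = 850
|RH|² = 240.25 + 16 = 256.25
|RJ|² = 90.25 + 182.25 = 272.5
Sorted ascending: E, F, D, … — the second-nearest is F.

F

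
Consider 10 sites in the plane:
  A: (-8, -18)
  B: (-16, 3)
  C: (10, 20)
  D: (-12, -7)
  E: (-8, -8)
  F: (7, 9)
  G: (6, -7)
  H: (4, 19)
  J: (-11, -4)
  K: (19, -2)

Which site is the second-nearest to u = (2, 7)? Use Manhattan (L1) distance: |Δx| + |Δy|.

H

d(u,A) = 10 + 25 = 35
d(u,B) = 18 + 4 = 22
d(u,C) = 8 + 13 = 21
d(u,D) = 14 + 14 = 28
d(u,E) = 10 + 15 = 25
d(u,F) = 5 + 2 = 7
d(u,G) = 4 + 14 = 18
d(u,H) = 2 + 12 = 14
d(u,J) = 13 + 11 = 24
d(u,K) = 17 + 9 = 26
Sorted ascending: F, H, G, … — the second-nearest is H.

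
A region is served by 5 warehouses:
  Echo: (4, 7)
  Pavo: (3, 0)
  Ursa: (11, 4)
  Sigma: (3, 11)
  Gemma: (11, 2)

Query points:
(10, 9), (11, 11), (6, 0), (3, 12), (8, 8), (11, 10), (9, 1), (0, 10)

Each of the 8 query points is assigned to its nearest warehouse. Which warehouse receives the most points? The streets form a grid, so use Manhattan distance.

(10, 9) — d to each: Echo:8, Pavo:16, Ursa:6, Sigma:9, Gemma:8 → nearest is Ursa
(11, 11) — d to each: Echo:11, Pavo:19, Ursa:7, Sigma:8, Gemma:9 → nearest is Ursa
(6, 0) — d to each: Echo:9, Pavo:3, Ursa:9, Sigma:14, Gemma:7 → nearest is Pavo
(3, 12) — d to each: Echo:6, Pavo:12, Ursa:16, Sigma:1, Gemma:18 → nearest is Sigma
(8, 8) — d to each: Echo:5, Pavo:13, Ursa:7, Sigma:8, Gemma:9 → nearest is Echo
(11, 10) — d to each: Echo:10, Pavo:18, Ursa:6, Sigma:9, Gemma:8 → nearest is Ursa
(9, 1) — d to each: Echo:11, Pavo:7, Ursa:5, Sigma:16, Gemma:3 → nearest is Gemma
(0, 10) — d to each: Echo:7, Pavo:13, Ursa:17, Sigma:4, Gemma:19 → nearest is Sigma
Tally — Echo:1, Pavo:1, Ursa:3, Sigma:2, Gemma:1. Ursa captures the most (3).

Ursa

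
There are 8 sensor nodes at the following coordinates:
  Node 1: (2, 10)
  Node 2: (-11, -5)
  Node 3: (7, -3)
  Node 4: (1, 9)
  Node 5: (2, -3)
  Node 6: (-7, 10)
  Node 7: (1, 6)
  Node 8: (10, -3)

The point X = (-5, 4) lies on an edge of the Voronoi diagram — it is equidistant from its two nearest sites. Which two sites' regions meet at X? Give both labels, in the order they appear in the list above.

Node 6 and Node 7

Squared distances from X to each site:
d²(X, Node 1) = (-5−2)² + (4−10)² = 49 + 36 = 85
d²(X, Node 2) = (-5−(-11))² + (4−(-5))² = 36 + 81 = 117
d²(X, Node 3) = (-5−7)² + (4−(-3))² = 144 + 49 = 193
d²(X, Node 4) = (-5−1)² + (4−9)² = 36 + 25 = 61
d²(X, Node 5) = (-5−2)² + (4−(-3))² = 49 + 49 = 98
d²(X, Node 6) = (-5−(-7))² + (4−10)² = 4 + 36 = 40
d²(X, Node 7) = (-5−1)² + (4−6)² = 36 + 4 = 40
d²(X, Node 8) = (-5−10)² + (4−(-3))² = 225 + 49 = 274
X is equidistant from Node 6 and Node 7 (both at squared distance 40), and every other site is strictly farther — so X lies on the Node 6–Node 7 Voronoi edge.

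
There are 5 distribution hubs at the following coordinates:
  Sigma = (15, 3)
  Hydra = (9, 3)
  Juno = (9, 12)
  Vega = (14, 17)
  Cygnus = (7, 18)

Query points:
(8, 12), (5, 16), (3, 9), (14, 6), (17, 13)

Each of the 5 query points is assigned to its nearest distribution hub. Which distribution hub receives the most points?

Juno

(8, 12) — d² to each: Sigma:130, Hydra:82, Juno:1, Vega:61, Cygnus:37 → nearest is Juno
(5, 16) — d² to each: Sigma:269, Hydra:185, Juno:32, Vega:82, Cygnus:8 → nearest is Cygnus
(3, 9) — d² to each: Sigma:180, Hydra:72, Juno:45, Vega:185, Cygnus:97 → nearest is Juno
(14, 6) — d² to each: Sigma:10, Hydra:34, Juno:61, Vega:121, Cygnus:193 → nearest is Sigma
(17, 13) — d² to each: Sigma:104, Hydra:164, Juno:65, Vega:25, Cygnus:125 → nearest is Vega
Tally — Sigma:1, Juno:2, Vega:1, Cygnus:1. Juno captures the most (2).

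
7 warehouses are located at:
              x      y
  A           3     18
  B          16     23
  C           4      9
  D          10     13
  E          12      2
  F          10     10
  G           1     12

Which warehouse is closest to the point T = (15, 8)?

F

Squared Euclidean distances:
|TA|² = (15−3)² + (8−18)² = 144 + 100 = 244
|TB|² = (15−16)² + (8−23)² = 1 + 225 = 226
|TC|² = (15−4)² + (8−9)² = 121 + 1 = 122
|TD|² = (15−10)² + (8−13)² = 25 + 25 = 50
|TE|² = (15−12)² + (8−2)² = 9 + 36 = 45
|TF|² = (15−10)² + (8−10)² = 25 + 4 = 29
|TG|² = (15−1)² + (8−12)² = 196 + 16 = 212
Minimum is at F.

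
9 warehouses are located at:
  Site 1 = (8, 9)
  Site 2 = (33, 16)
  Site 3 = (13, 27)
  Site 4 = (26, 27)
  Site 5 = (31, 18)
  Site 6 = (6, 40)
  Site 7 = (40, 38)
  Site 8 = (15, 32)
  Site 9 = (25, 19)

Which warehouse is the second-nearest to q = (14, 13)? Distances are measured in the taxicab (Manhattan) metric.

Site 3

d(q, Site 1) = |14−8| + |13−9| = 6 + 4 = 10
d(q, Site 2) = |14−33| + |13−16| = 19 + 3 = 22
d(q, Site 3) = |14−13| + |13−27| = 1 + 14 = 15
d(q, Site 4) = |14−26| + |13−27| = 12 + 14 = 26
d(q, Site 5) = |14−31| + |13−18| = 17 + 5 = 22
d(q, Site 6) = |14−6| + |13−40| = 8 + 27 = 35
d(q, Site 7) = |14−40| + |13−38| = 26 + 25 = 51
d(q, Site 8) = |14−15| + |13−32| = 1 + 19 = 20
d(q, Site 9) = |14−25| + |13−19| = 11 + 6 = 17
Sorted ascending: Site 1, Site 3, Site 9, … — the second-nearest is Site 3.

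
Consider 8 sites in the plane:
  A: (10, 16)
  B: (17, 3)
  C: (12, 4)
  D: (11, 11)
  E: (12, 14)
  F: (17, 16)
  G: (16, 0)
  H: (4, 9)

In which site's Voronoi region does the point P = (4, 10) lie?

Compare squared distances (the ordering matches that of the actual distances):
|PA|² = 36 + 36 = 72
|PB|² = 169 + 49 = 218
|PC|² = 64 + 36 = 100
|PD|² = 49 + 1 = 50
|PE|² = 64 + 16 = 80
|PF|² = 169 + 36 = 205
|PG|² = 144 + 100 = 244
|PH|² = 0 + 1 = 1
Minimum is at H.

H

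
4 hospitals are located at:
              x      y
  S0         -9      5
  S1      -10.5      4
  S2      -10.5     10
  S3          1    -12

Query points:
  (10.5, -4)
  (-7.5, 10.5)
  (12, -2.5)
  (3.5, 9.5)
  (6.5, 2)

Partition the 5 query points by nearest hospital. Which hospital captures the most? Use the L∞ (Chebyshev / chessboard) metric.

(10.5, -4) — d to each: S0:19.5, S1:21, S2:21, S3:9.5 → nearest is S3
(-7.5, 10.5) — d to each: S0:5.5, S1:6.5, S2:3, S3:22.5 → nearest is S2
(12, -2.5) — d to each: S0:21, S1:22.5, S2:22.5, S3:11 → nearest is S3
(3.5, 9.5) — d to each: S0:12.5, S1:14, S2:14, S3:21.5 → nearest is S0
(6.5, 2) — d to each: S0:15.5, S1:17, S2:17, S3:14 → nearest is S3
Tally — S0:1, S2:1, S3:3. S3 captures the most (3).

S3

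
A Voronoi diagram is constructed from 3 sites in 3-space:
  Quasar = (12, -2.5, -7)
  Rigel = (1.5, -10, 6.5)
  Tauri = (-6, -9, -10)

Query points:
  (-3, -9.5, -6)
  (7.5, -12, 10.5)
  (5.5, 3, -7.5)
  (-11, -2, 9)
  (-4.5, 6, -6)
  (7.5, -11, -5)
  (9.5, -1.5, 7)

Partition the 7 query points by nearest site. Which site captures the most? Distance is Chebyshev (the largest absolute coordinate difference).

(-3, -9.5, -6) — d to each: Quasar:15, Rigel:12.5, Tauri:4 → nearest is Tauri
(7.5, -12, 10.5) — d to each: Quasar:17.5, Rigel:6, Tauri:20.5 → nearest is Rigel
(5.5, 3, -7.5) — d to each: Quasar:6.5, Rigel:14, Tauri:12 → nearest is Quasar
(-11, -2, 9) — d to each: Quasar:23, Rigel:12.5, Tauri:19 → nearest is Rigel
(-4.5, 6, -6) — d to each: Quasar:16.5, Rigel:16, Tauri:15 → nearest is Tauri
(7.5, -11, -5) — d to each: Quasar:8.5, Rigel:11.5, Tauri:13.5 → nearest is Quasar
(9.5, -1.5, 7) — d to each: Quasar:14, Rigel:8.5, Tauri:17 → nearest is Rigel
Tally — Quasar:2, Rigel:3, Tauri:2. Rigel captures the most (3).

Rigel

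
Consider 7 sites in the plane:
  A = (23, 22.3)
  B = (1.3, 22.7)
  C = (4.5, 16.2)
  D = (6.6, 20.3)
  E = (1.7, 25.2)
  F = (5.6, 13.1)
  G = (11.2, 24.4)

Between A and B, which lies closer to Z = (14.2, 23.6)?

A

Compare squared distances:
|ZA|² = (14.2−23)² + (23.6−22.3)² = 77.44 + 1.69 = 79.13
|ZB|² = (14.2−1.3)² + (23.6−22.7)² = 166.41 + 0.81 = 167.22
79.13 < 167.22, so A is closer.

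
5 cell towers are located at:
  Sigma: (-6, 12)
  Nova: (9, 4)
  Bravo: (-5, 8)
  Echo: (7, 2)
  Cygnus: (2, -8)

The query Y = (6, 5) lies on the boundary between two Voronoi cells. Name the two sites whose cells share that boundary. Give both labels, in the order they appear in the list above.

Nova and Echo

Squared distances from Y to each site:
d²(Y, Sigma) = (6−(-6))² + (5−12)² = 144 + 49 = 193
d²(Y, Nova) = (6−9)² + (5−4)² = 9 + 1 = 10
d²(Y, Bravo) = (6−(-5))² + (5−8)² = 121 + 9 = 130
d²(Y, Echo) = (6−7)² + (5−2)² = 1 + 9 = 10
d²(Y, Cygnus) = (6−2)² + (5−(-8))² = 16 + 169 = 185
Y is equidistant from Nova and Echo (both at squared distance 10), and every other site is strictly farther — so Y lies on the Nova–Echo Voronoi edge.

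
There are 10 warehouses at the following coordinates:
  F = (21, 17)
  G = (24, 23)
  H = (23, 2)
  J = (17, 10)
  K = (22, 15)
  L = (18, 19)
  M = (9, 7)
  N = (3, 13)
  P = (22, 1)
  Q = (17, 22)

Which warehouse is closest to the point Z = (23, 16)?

K

Squared Euclidean distances:
|ZF|² = 4 + 1 = 5
|ZG|² = 1 + 49 = 50
|ZH|² = 0 + 196 = 196
|ZJ|² = 36 + 36 = 72
|ZK|² = 1 + 1 = 2
|ZL|² = 25 + 9 = 34
|ZM|² = 196 + 81 = 277
|ZN|² = 400 + 9 = 409
|ZP|² = 1 + 225 = 226
|ZQ|² = 36 + 36 = 72
The smallest is to K, so Z lies in the Voronoi region of K.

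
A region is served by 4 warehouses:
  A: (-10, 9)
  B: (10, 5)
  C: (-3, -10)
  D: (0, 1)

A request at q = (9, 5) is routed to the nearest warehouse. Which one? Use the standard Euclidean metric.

B

Squared Euclidean distances:
|qA|² = 361 + 16 = 377
|qB|² = 1 + 0 = 1
|qC|² = 144 + 225 = 369
|qD|² = 81 + 16 = 97
B is nearest.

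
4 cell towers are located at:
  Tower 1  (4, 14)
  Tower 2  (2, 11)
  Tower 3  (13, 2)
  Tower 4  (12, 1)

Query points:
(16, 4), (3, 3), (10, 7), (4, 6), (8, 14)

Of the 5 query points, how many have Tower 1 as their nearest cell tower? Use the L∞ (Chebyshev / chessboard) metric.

1

(16, 4) — d to each: Tower 1:12, Tower 2:14, Tower 3:3, Tower 4:4 → nearest is Tower 3
(3, 3) — d to each: Tower 1:11, Tower 2:8, Tower 3:10, Tower 4:9 → nearest is Tower 2
(10, 7) — d to each: Tower 1:7, Tower 2:8, Tower 3:5, Tower 4:6 → nearest is Tower 3
(4, 6) — d to each: Tower 1:8, Tower 2:5, Tower 3:9, Tower 4:8 → nearest is Tower 2
(8, 14) — d to each: Tower 1:4, Tower 2:6, Tower 3:12, Tower 4:13 → nearest is Tower 1
1 of the 5 points has Tower 1 as nearest.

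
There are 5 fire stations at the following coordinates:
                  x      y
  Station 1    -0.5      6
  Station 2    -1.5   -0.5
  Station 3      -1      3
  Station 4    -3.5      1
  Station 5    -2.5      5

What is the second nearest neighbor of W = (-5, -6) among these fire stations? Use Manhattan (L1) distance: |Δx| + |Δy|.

Station 2

d(W, Station 1) = |-5−(-0.5)| + |-6−6| = 4.5 + 12 = 16.5
d(W, Station 2) = |-5−(-1.5)| + |-6−(-0.5)| = 3.5 + 5.5 = 9
d(W, Station 3) = |-5−(-1)| + |-6−3| = 4 + 9 = 13
d(W, Station 4) = |-5−(-3.5)| + |-6−1| = 1.5 + 7 = 8.5
d(W, Station 5) = |-5−(-2.5)| + |-6−5| = 2.5 + 11 = 13.5
Sorted ascending: Station 4, Station 2, Station 3, … — the second-nearest is Station 2.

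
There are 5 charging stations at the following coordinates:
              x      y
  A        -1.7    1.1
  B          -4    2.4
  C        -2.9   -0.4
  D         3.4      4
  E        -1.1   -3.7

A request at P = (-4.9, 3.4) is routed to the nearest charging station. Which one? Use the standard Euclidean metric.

B

Compare squared distances (the ordering matches that of the actual distances):
|PA|² = 10.24 + 5.29 = 15.53
|PB|² = 0.81 + 1 = 1.81
|PC|² = 4 + 14.44 = 18.44
|PD|² = 68.89 + 0.36 = 69.25
|PE|² = 14.44 + 50.41 = 64.85
The smallest is to B, so P lies in the Voronoi region of B.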